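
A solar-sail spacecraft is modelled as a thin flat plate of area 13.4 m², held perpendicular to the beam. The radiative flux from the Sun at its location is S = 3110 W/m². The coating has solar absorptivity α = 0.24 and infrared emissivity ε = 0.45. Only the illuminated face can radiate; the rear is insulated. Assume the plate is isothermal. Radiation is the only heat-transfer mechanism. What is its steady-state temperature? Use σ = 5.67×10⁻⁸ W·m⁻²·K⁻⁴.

At equilibrium, absorbed power = emitted power.
Absorbing cross-section = A = 13.40 m²; emitting surface = A = 13.40 m² (ratio 1).
αS·A_cross = εσ·A_surf·T⁴  ⇒  T⁴ = αS/(ε·1σ).
T⁴ = 0.240·3110/(0.45·1·5.67×10⁻⁸) = 2.925×10¹⁰ K⁴.
T = (2.925×10¹⁰)^(1/4).

T ≈ 414 K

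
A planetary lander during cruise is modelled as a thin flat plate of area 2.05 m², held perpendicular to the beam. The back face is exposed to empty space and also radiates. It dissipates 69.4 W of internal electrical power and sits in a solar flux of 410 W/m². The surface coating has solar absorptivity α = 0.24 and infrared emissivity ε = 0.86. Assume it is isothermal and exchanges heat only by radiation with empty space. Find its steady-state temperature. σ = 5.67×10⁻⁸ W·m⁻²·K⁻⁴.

At steady state, absorbed solar power + internal power = radiated power.
Absorbed: α·S·A_cross = 0.24·410·2.050 = 201.7 W (cross-section A).
Total input = 201.7 + 69.4 = 271.1 W.
Radiated: εσ·A_surf·T⁴ with A_surf = 2A = 4.100 m².
T⁴ = 271.1/(0.86·5.67×10⁻⁸·4.100) = 1.356×10⁹ K⁴.

T ≈ 192 K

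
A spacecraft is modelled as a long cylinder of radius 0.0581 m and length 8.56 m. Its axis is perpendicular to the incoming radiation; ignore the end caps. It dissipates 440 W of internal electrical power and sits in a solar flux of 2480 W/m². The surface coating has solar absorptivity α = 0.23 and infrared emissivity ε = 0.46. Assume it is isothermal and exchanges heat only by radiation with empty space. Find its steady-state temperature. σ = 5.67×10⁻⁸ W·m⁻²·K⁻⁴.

T ≈ 333 K

At steady state, absorbed solar power + internal power = radiated power.
Absorbed: α·S·A_cross = 0.23·2480·0.9947 = 567.4 W (cross-section 2rL).
Total input = 567.4 + 440 = 1007 W.
Radiated: εσ·A_surf·T⁴ with A_surf = 2πrL = 3.125 m².
T⁴ = 1007/(0.46·5.67×10⁻⁸·3.125) = 1.236×10¹⁰ K⁴.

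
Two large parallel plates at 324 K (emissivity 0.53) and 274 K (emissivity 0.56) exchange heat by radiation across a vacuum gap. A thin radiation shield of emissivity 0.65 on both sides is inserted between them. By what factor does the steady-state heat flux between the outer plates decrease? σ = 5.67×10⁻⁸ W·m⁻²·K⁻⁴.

factor ≈ 1.78

Without shield: q₀ = σΔ(T⁴)/(1/ε₁+1/ε₂−1) with denominator 2.673.
With shield the two gaps are in series; the resistances add: (1/ε₁+1/ε_s−1)+(1/ε_s+1/ε₂−1) = 2.425+2.324 = 4.749.
Heat-flux ratio q₀/q = 4.749/2.673.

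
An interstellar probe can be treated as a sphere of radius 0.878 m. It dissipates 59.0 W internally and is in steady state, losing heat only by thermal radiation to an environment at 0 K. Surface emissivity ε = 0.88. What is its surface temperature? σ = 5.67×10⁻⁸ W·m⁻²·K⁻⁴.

T ≈ 105 K

Steady state: internal power = radiated power, P = εσA T⁴.
Radiating area A = 4πr² = 9.687 m².
T⁴ = P/(εσA) = 59.0/(0.88·5.67×10⁻⁸·9.687) = 1.221×10⁸ K⁴.
T = (1.221×10⁸)^(1/4).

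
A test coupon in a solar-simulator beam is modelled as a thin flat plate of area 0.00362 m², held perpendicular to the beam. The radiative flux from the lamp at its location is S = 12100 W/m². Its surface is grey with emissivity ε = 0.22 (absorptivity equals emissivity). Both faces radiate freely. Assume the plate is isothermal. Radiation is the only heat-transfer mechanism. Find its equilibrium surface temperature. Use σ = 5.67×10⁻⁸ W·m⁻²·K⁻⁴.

At equilibrium, absorbed power = emitted power.
Absorbing cross-section = A = 0.003620 m²; emitting surface = 2A = 0.007240 m² (ratio 2).
εS·A_cross = εσ·A_surf·T⁴  ⇒  T⁴ = S/(2σ)   (ε cancels).
T⁴ = 12100/(2·5.67×10⁻⁸) = 1.067×10¹¹ K⁴.
T = (1.067×10¹¹)^(1/4).

T ≈ 572 K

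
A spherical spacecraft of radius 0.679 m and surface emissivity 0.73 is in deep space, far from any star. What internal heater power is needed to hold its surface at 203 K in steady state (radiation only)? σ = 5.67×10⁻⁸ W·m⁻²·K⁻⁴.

P ≈ 407 W

P = εσ·4πr²·T⁴.
4πr² = 5.794 m²; T⁴ = 1.698×10⁹ K⁴.
P = 0.73·5.67×10⁻⁸·5.794·1.698×10⁹.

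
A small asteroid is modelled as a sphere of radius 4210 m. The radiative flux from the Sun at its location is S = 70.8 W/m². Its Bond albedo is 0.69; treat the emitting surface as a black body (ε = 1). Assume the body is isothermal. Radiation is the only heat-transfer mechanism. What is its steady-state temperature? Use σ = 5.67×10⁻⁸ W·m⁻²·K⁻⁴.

T ≈ 99.2 K

At equilibrium, absorbed power = emitted power.
Absorbing cross-section = πr² = 5.568×10⁷ m²; emitting surface = 4πr² = 2.227×10⁸ m² (ratio 4).
(1−a)S·A_cross = εσ·A_surf·T⁴  ⇒  T⁴ = (1−a)S/(4σ).
T⁴ = 0.310·70.8/(4·5.67×10⁻⁸) = 9.677×10⁷ K⁴.
T = (9.677×10⁷)^(1/4).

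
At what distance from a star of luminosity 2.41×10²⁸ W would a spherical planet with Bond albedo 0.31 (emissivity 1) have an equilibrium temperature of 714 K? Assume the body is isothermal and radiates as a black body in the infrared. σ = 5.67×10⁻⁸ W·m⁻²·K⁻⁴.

d ≈ 1.50×10¹¹ m

For an isothermal black-emitting sphere, (1−a)S·πr² = σ·4πr²·T⁴ ⇒ S = 4σT⁴/(1−a).
S = 4·5.67×10⁻⁸·(714)⁴/0.690 = 85430 W/m².
Flux falls as S = L/(4πd²), so d = √(L/(4πS)) = √(2.41×10²⁸/(4π·85430)).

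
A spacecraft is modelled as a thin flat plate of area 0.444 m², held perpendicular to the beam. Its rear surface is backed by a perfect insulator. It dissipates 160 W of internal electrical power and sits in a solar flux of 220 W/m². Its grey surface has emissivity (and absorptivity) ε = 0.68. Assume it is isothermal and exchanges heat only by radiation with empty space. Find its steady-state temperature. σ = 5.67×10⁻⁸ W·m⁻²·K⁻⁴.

T ≈ 339 K

At steady state, absorbed solar power + internal power = radiated power.
Absorbed: α·S·A_cross = 0.68·220·0.4440 = 66.42 W (cross-section A).
Total input = 66.42 + 160 = 226.4 W.
Radiated: εσ·A_surf·T⁴ with A_surf = A = 0.4440 m².
T⁴ = 226.4/(0.68·5.67×10⁻⁸·0.4440) = 1.323×10¹⁰ K⁴.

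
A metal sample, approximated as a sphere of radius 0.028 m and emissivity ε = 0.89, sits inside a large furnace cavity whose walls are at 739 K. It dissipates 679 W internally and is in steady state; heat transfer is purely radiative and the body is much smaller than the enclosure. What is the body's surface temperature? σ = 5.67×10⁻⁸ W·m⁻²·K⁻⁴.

T ≈ 1140 K

For a small grey body in a large enclosure, net radiated power = εσA(T⁴ − T_w⁴).
Steady state: P = εσA(T⁴ − T_w⁴) with A = 4πr² = 0.009852 m².
T⁴ = P/(εσA) + T_w⁴ = 679/(0.89·5.67×10⁻⁸·0.009852) + (739)⁴
    = 1.366×10¹² + 2.982×10¹¹ = 1.664×10¹² K⁴.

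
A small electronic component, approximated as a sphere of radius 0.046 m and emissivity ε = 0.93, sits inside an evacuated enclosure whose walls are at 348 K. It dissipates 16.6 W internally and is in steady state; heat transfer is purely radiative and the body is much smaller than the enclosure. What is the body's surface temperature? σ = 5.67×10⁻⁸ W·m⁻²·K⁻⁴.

T ≈ 403 K

For a small grey body in a large enclosure, net radiated power = εσA(T⁴ − T_w⁴).
Steady state: P = εσA(T⁴ − T_w⁴) with A = 4πr² = 0.02659 m².
T⁴ = P/(εσA) + T_w⁴ = 16.6/(0.93·5.67×10⁻⁸·0.02659) + (348)⁴
    = 1.184×10¹⁰ + 1.467×10¹⁰ = 2.651×10¹⁰ K⁴.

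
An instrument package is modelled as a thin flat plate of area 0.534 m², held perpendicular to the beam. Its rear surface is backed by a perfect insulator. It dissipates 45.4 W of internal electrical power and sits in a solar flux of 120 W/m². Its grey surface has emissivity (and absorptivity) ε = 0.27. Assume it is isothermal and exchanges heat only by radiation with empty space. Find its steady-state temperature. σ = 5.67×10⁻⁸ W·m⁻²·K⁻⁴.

T ≈ 296 K

At steady state, absorbed solar power + internal power = radiated power.
Absorbed: α·S·A_cross = 0.27·120·0.5340 = 17.30 W (cross-section A).
Total input = 17.30 + 45.4 = 62.70 W.
Radiated: εσ·A_surf·T⁴ with A_surf = A = 0.5340 m².
T⁴ = 62.70/(0.27·5.67×10⁻⁸·0.5340) = 7.670×10⁹ K⁴.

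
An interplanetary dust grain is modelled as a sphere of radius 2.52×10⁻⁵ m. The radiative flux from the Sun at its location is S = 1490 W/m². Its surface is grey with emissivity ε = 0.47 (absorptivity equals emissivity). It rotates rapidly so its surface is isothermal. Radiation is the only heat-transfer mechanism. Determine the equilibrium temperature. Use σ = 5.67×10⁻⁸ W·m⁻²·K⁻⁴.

At equilibrium, absorbed power = emitted power.
Absorbing cross-section = πr² = 1.995×10⁻⁹ m²; emitting surface = 4πr² = 7.980×10⁻⁹ m² (ratio 4).
εS·A_cross = εσ·A_surf·T⁴  ⇒  T⁴ = S/(4σ)   (ε cancels).
T⁴ = 1490/(4·5.67×10⁻⁸) = 6.570×10⁹ K⁴.
T = (6.570×10⁹)^(1/4).

T ≈ 285 K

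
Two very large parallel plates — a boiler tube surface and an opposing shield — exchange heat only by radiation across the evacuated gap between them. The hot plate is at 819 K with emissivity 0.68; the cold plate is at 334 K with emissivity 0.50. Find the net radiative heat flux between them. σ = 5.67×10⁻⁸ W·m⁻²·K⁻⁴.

For two infinite grey parallel plates, q = σ(T₁⁴ − T₂⁴)/(1/ε₁ + 1/ε₂ − 1).
T₁⁴ − T₂⁴ = 4.499×10¹¹ − 1.244×10¹⁰ = 4.375×10¹¹ K⁴.
1/ε₁ + 1/ε₂ − 1 = 1.471 + 2.000 − 1 = 2.471.
q = 5.67×10⁻⁸ × 4.375×10¹¹ / 2.471.

q ≈ 10000 W/m²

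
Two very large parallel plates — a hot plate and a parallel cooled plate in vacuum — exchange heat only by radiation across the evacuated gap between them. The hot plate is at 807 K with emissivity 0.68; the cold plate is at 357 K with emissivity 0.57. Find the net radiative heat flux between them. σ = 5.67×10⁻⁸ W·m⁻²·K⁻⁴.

For two infinite grey parallel plates, q = σ(T₁⁴ − T₂⁴)/(1/ε₁ + 1/ε₂ − 1).
T₁⁴ − T₂⁴ = 4.241×10¹¹ − 1.624×10¹⁰ = 4.079×10¹¹ K⁴.
1/ε₁ + 1/ε₂ − 1 = 1.471 + 1.754 − 1 = 2.225.
q = 5.67×10⁻⁸ × 4.079×10¹¹ / 2.225.

q ≈ 10400 W/m²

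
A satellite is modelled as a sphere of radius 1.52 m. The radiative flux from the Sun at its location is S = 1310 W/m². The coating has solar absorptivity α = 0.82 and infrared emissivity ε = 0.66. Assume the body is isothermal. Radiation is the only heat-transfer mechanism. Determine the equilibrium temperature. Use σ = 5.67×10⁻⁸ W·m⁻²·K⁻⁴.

At equilibrium, absorbed power = emitted power.
Absorbing cross-section = πr² = 7.258 m²; emitting surface = 4πr² = 29.03 m² (ratio 4).
αS·A_cross = εσ·A_surf·T⁴  ⇒  T⁴ = αS/(ε·4σ).
T⁴ = 0.820·1310/(0.66·4·5.67×10⁻⁸) = 7.176×10⁹ K⁴.
T = (7.176×10⁹)^(1/4).

T ≈ 291 K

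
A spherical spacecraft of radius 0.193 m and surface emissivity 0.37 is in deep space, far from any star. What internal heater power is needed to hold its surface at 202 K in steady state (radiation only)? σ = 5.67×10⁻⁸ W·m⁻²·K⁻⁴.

P ≈ 16.3 W

P = εσ·4πr²·T⁴.
4πr² = 0.4681 m²; T⁴ = 1.665×10⁹ K⁴.
P = 0.37·5.67×10⁻⁸·0.4681·1.665×10⁹.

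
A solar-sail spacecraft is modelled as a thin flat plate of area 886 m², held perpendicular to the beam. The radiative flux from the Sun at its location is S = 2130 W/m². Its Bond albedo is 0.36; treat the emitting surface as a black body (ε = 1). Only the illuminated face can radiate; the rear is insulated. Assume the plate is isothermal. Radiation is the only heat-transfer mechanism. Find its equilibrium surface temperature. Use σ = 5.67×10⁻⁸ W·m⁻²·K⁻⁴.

T ≈ 394 K

At equilibrium, absorbed power = emitted power.
Absorbing cross-section = A = 886.0 m²; emitting surface = A = 886.0 m² (ratio 1).
(1−a)S·A_cross = εσ·A_surf·T⁴  ⇒  T⁴ = (1−a)S/(1σ).
T⁴ = 0.640·2130/(1·5.67×10⁻⁸) = 2.404×10¹⁰ K⁴.
T = (2.404×10¹⁰)^(1/4).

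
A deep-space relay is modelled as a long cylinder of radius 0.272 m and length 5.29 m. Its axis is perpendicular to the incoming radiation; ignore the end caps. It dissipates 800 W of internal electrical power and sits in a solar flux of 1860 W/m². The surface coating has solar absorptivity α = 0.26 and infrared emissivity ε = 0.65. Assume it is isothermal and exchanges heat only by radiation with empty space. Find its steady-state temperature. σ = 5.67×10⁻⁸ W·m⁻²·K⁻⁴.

At steady state, absorbed solar power + internal power = radiated power.
Absorbed: α·S·A_cross = 0.26·1860·2.878 = 1392 W (cross-section 2rL).
Total input = 1392 + 800 = 2192 W.
Radiated: εσ·A_surf·T⁴ with A_surf = 2πrL = 9.041 m².
T⁴ = 2192/(0.65·5.67×10⁻⁸·9.041) = 6.578×10⁹ K⁴.

T ≈ 285 K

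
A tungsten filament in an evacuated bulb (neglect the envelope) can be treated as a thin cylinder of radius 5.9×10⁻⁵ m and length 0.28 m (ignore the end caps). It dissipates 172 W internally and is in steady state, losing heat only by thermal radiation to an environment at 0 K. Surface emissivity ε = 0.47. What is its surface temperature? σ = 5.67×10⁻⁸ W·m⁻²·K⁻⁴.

T ≈ 2810 K

Steady state: internal power = radiated power, P = εσA T⁴.
Radiating area A = 2πrL = 1.038×10⁻⁴ m².
T⁴ = P/(εσA) = 172/(0.47·5.67×10⁻⁸·1.038×10⁻⁴) = 6.218×10¹³ K⁴.
T = (6.218×10¹³)^(1/4).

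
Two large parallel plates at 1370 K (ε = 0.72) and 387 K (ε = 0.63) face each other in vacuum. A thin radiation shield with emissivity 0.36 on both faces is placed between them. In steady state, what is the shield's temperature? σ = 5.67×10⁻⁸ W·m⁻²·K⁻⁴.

T_s ≈ 1160 K

In steady state the net flux on the hot side equals that on the cold side.
σ(T₁⁴−T_s⁴)/D₁ = σ(T_s⁴−T₂⁴)/D₂, with D₁ = 1/ε₁+1/ε_s−1 = 3.167, D₂ = 1/ε_s+1/ε₂−1 = 3.365.
Solve for T_s⁴: T_s⁴ = (D₂·T₁⁴ + D₁·T₂⁴)/(D₁+D₂) = 1.826×10¹² K⁴.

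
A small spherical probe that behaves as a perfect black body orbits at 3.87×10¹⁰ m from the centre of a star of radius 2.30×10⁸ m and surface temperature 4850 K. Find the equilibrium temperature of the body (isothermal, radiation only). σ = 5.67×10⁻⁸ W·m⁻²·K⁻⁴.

T ≈ 264 K

The star's surface emits σT_*⁴; at distance d the flux is S = σT_*⁴(R_*/d)².
S = 5.67×10⁻⁸·(4850)⁴·(2.30×10⁸/3.87×10¹⁰)² = 1108 W/m².
For an isothermal sphere T⁴ = (1−a)S/(4σ) = 4.886×10⁹ K⁴.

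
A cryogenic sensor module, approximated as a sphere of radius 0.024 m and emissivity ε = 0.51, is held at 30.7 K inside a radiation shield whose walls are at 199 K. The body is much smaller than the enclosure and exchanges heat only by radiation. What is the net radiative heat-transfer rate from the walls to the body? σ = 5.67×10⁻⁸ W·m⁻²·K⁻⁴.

For a small grey body in a large enclosure: P_net = εσA(T_body⁴ − T_wall⁴).
A = 4πr² = 0.007238 m²; T_body⁴ − T_wall⁴ = 8.883×10⁵ − 1.568×10⁹ = -1.567×10⁹ K⁴.
|P_net| = 0.51·5.67×10⁻⁸·0.007238·1.567×10⁹.

P_net ≈ 0.328 W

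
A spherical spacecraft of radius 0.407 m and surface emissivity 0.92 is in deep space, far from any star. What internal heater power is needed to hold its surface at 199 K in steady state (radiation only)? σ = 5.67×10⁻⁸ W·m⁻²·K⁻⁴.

P ≈ 170 W

P = εσ·4πr²·T⁴.
4πr² = 2.082 m²; T⁴ = 1.568×10⁹ K⁴.
P = 0.92·5.67×10⁻⁸·2.082·1.568×10⁹.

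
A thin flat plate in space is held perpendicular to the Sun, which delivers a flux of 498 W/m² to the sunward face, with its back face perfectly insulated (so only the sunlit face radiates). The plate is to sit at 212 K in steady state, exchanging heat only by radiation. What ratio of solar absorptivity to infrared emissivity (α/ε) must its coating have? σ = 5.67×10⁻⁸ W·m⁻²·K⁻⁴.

Balance: αS·A = εσ·1A·T⁴ ⇒ α/ε = σT⁴/S.
α/ε = 5.67×10⁻⁸·(212)⁴/498 = 5.67×10⁻⁸·2.020×10⁹/498.

α/ε ≈ 0.230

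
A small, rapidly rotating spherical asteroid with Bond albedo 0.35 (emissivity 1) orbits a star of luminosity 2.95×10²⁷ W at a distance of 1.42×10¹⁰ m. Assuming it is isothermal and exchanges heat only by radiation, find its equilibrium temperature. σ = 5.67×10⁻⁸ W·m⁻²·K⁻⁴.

First find the stellar flux at distance d: S = L/(4πd²) = 2.95×10²⁷/(4π·(1.42×10¹⁰)²) = 1.164×10⁶ W/m².
For an isothermal sphere, absorbed (1−a)S·πr² = emitted σ·4πr²·T⁴, so T⁴ = (1−a)S/(4σ).
T⁴ = 0.650·1.164×10⁶/(4·5.67×10⁻⁸) = 3.337×10¹² K⁴.

T ≈ 1350 K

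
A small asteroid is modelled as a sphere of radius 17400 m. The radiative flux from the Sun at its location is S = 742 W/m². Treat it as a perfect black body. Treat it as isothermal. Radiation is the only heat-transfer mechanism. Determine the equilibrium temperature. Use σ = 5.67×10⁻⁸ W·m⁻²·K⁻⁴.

At equilibrium, absorbed power = emitted power.
Absorbing cross-section = πr² = 9.511×10⁸ m²; emitting surface = 4πr² = 3.805×10⁹ m² (ratio 4).
S·A_cross = εσ·A_surf·T⁴  ⇒  T⁴ = S/(4σ).
T⁴ = 1.00·742/(4·5.67×10⁻⁸) = 3.272×10⁹ K⁴.
T = (3.272×10⁹)^(1/4).

T ≈ 239 K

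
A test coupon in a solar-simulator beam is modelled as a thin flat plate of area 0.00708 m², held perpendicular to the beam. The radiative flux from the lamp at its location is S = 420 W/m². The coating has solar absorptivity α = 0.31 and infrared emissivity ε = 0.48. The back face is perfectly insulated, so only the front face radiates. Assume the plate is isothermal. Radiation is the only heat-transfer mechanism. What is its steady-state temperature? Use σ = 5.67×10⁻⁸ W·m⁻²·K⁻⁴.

At equilibrium, absorbed power = emitted power.
Absorbing cross-section = A = 0.007080 m²; emitting surface = A = 0.007080 m² (ratio 1).
αS·A_cross = εσ·A_surf·T⁴  ⇒  T⁴ = αS/(ε·1σ).
T⁴ = 0.310·420/(0.48·1·5.67×10⁻⁸) = 4.784×10⁹ K⁴.
T = (4.784×10⁹)^(1/4).

T ≈ 263 K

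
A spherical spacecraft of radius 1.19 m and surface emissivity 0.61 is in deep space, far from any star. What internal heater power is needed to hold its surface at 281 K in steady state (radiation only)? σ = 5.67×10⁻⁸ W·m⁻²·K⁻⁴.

P = εσ·4πr²·T⁴.
4πr² = 17.80 m²; T⁴ = 6.235×10⁹ K⁴.
P = 0.61·5.67×10⁻⁸·17.80·6.235×10⁹.

P ≈ 3840 W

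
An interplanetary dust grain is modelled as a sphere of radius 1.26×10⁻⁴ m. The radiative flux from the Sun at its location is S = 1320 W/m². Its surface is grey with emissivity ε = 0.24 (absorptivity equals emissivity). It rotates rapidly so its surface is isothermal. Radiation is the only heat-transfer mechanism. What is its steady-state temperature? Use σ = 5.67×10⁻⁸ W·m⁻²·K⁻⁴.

At equilibrium, absorbed power = emitted power.
Absorbing cross-section = πr² = 4.988×10⁻⁸ m²; emitting surface = 4πr² = 1.995×10⁻⁷ m² (ratio 4).
εS·A_cross = εσ·A_surf·T⁴  ⇒  T⁴ = S/(4σ)   (ε cancels).
T⁴ = 1320/(4·5.67×10⁻⁸) = 5.820×10⁹ K⁴.
T = (5.820×10⁹)^(1/4).

T ≈ 276 K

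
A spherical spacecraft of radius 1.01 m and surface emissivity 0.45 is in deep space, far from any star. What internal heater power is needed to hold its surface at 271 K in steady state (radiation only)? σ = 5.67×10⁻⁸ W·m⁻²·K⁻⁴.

P ≈ 1760 W

P = εσ·4πr²·T⁴.
4πr² = 12.82 m²; T⁴ = 5.394×10⁹ K⁴.
P = 0.45·5.67×10⁻⁸·12.82·5.394×10⁹.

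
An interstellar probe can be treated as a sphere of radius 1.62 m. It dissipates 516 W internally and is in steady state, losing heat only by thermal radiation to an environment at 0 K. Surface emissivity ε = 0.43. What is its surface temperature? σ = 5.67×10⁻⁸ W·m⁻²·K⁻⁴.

Steady state: internal power = radiated power, P = εσA T⁴.
Radiating area A = 4πr² = 32.98 m².
T⁴ = P/(εσA) = 516/(0.43·5.67×10⁻⁸·32.98) = 6.417×10⁸ K⁴.
T = (6.417×10⁸)^(1/4).

T ≈ 159 K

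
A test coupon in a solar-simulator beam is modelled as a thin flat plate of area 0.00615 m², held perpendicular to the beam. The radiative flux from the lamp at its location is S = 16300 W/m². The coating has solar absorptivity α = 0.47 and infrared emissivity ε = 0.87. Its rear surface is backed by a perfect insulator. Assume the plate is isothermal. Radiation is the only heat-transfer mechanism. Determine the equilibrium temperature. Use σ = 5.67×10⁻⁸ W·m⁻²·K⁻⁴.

At equilibrium, absorbed power = emitted power.
Absorbing cross-section = A = 0.006150 m²; emitting surface = A = 0.006150 m² (ratio 1).
αS·A_cross = εσ·A_surf·T⁴  ⇒  T⁴ = αS/(ε·1σ).
T⁴ = 0.470·16300/(0.87·1·5.67×10⁻⁸) = 1.553×10¹¹ K⁴.
T = (1.553×10¹¹)^(1/4).

T ≈ 628 K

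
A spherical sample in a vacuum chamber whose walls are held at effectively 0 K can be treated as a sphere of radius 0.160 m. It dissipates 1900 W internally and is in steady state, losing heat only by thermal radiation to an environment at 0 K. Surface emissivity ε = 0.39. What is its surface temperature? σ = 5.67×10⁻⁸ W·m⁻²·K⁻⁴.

Steady state: internal power = radiated power, P = εσA T⁴.
Radiating area A = 4πr² = 0.3217 m².
T⁴ = P/(εσA) = 1900/(0.39·5.67×10⁻⁸·0.3217) = 2.671×10¹¹ K⁴.
T = (2.671×10¹¹)^(1/4).

T ≈ 719 K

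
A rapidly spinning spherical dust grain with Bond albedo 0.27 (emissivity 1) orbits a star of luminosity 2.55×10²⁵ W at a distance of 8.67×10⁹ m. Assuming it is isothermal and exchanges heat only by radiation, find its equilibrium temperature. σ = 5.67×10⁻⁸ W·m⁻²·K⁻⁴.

T ≈ 543 K

First find the stellar flux at distance d: S = L/(4πd²) = 2.55×10²⁵/(4π·(8.67×10⁹)²) = 27000 W/m².
For an isothermal sphere, absorbed (1−a)S·πr² = emitted σ·4πr²·T⁴, so T⁴ = (1−a)S/(4σ).
T⁴ = 0.730·27000/(4·5.67×10⁻⁸) = 8.689×10¹⁰ K⁴.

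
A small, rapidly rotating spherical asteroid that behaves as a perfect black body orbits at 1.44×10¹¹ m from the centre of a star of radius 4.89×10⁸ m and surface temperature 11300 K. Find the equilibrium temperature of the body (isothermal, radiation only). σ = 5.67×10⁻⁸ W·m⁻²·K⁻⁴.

The star's surface emits σT_*⁴; at distance d the flux is S = σT_*⁴(R_*/d)².
S = 5.67×10⁻⁸·(11300)⁴·(4.89×10⁸/1.44×10¹¹)² = 10660 W/m².
For an isothermal sphere T⁴ = (1−a)S/(4σ) = 4.701×10¹⁰ K⁴.

T ≈ 466 K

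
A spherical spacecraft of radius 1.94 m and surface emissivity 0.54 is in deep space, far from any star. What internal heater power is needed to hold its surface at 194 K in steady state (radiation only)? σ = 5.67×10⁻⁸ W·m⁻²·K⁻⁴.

P = εσ·4πr²·T⁴.
4πr² = 47.29 m²; T⁴ = 1.416×10⁹ K⁴.
P = 0.54·5.67×10⁻⁸·47.29·1.416×10⁹.

P ≈ 2050 W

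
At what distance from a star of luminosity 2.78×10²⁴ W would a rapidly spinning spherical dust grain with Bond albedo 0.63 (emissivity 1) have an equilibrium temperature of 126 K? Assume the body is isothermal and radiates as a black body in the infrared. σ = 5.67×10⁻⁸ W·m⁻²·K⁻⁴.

For an isothermal black-emitting sphere, (1−a)S·πr² = σ·4πr²·T⁴ ⇒ S = 4σT⁴/(1−a).
S = 4·5.67×10⁻⁸·(126)⁴/0.370 = 154.5 W/m².
Flux falls as S = L/(4πd²), so d = √(L/(4πS)) = √(2.78×10²⁴/(4π·154.5)).

d ≈ 3.78×10¹⁰ m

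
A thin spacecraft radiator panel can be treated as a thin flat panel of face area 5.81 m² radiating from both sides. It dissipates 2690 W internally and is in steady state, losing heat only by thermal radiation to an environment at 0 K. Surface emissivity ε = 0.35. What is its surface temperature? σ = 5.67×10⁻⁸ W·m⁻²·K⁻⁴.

T ≈ 329 K

Steady state: internal power = radiated power, P = εσA T⁴.
Radiating area A = 2·5.81 = 11.62 m².
T⁴ = P/(εσA) = 2690/(0.35·5.67×10⁻⁸·11.62) = 1.167×10¹⁰ K⁴.
T = (1.167×10¹⁰)^(1/4).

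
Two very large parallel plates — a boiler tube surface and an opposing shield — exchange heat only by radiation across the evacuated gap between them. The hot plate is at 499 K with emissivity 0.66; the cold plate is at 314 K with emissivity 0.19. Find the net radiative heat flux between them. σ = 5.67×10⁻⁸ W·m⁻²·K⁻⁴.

For two infinite grey parallel plates, q = σ(T₁⁴ − T₂⁴)/(1/ε₁ + 1/ε₂ − 1).
T₁⁴ − T₂⁴ = 6.200×10¹⁰ − 9.721×10⁹ = 5.228×10¹⁰ K⁴.
1/ε₁ + 1/ε₂ − 1 = 1.515 + 5.263 − 1 = 5.778.
q = 5.67×10⁻⁸ × 5.228×10¹⁰ / 5.778.

q ≈ 513 W/m²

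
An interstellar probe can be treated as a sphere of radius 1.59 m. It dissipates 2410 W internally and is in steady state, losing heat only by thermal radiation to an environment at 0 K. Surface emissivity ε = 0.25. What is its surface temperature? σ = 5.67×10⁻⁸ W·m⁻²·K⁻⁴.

Steady state: internal power = radiated power, P = εσA T⁴.
Radiating area A = 4πr² = 31.77 m².
T⁴ = P/(εσA) = 2410/(0.25·5.67×10⁻⁸·31.77) = 5.352×10⁹ K⁴.
T = (5.352×10⁹)^(1/4).

T ≈ 270 K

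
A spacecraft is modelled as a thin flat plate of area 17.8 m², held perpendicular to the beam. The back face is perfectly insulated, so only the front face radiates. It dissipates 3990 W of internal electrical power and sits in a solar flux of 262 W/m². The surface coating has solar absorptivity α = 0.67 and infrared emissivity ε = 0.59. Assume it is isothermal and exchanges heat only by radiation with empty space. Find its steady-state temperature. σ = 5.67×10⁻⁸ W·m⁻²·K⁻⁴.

At steady state, absorbed solar power + internal power = radiated power.
Absorbed: α·S·A_cross = 0.67·262·17.80 = 3125 W (cross-section A).
Total input = 3125 + 3990 = 7115 W.
Radiated: εσ·A_surf·T⁴ with A_surf = A = 17.80 m².
T⁴ = 7115/(0.59·5.67×10⁻⁸·17.80) = 1.195×10¹⁰ K⁴.

T ≈ 331 K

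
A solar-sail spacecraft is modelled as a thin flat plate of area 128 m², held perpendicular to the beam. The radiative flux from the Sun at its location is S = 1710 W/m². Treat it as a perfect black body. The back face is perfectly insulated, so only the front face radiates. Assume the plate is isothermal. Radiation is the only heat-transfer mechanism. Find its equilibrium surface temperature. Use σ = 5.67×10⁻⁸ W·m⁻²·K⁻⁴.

At equilibrium, absorbed power = emitted power.
Absorbing cross-section = A = 128.0 m²; emitting surface = A = 128.0 m² (ratio 1).
S·A_cross = εσ·A_surf·T⁴  ⇒  T⁴ = S/(1σ).
T⁴ = 1.00·1710/(1·5.67×10⁻⁸) = 3.016×10¹⁰ K⁴.
T = (3.016×10¹⁰)^(1/4).

T ≈ 417 K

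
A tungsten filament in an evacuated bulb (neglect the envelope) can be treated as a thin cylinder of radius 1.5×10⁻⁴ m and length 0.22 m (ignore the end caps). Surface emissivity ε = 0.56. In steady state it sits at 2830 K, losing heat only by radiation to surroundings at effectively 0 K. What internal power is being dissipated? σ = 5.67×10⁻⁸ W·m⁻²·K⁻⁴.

Steady state: P = εσA T⁴.
A = 2πrL = 2.073×10⁻⁴ m²; T⁴ = (2830)⁴ = 6.414×10¹³ K⁴.
P = 0.56 × 5.67×10⁻⁸ × 2.073×10⁻⁴ × 6.414×10¹³.

P ≈ 422 W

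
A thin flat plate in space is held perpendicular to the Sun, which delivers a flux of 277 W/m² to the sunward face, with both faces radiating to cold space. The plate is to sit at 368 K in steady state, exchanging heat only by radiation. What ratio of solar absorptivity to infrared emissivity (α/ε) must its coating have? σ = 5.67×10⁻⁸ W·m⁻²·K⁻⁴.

Balance: αS·A = εσ·2A·T⁴ ⇒ α/ε = 2σT⁴/S.
α/ε = 2·5.67×10⁻⁸·(368)⁴/277 = 2·5.67×10⁻⁸·1.834×10¹⁰/277.

α/ε ≈ 7.51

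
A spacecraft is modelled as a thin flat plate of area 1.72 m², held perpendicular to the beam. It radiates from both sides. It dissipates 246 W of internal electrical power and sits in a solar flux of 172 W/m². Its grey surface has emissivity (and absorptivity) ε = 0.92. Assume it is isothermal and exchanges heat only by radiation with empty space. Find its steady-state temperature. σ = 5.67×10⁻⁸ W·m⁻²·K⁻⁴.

At steady state, absorbed solar power + internal power = radiated power.
Absorbed: α·S·A_cross = 0.92·172·1.720 = 272.2 W (cross-section A).
Total input = 272.2 + 246 = 518.2 W.
Radiated: εσ·A_surf·T⁴ with A_surf = 2A = 3.440 m².
T⁴ = 518.2/(0.92·5.67×10⁻⁸·3.440) = 2.888×10⁹ K⁴.

T ≈ 232 K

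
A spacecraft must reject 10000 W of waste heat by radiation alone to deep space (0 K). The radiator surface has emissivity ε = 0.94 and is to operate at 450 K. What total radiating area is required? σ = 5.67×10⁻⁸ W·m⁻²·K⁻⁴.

A ≈ 4.58 m²

P = εσA T⁴ ⇒ A = P/(εσT⁴).
T⁴ = 4.101×10¹⁰ K⁴.
A = 10000/(0.94 × 5.67×10⁻⁸ × 4.101×10¹⁰).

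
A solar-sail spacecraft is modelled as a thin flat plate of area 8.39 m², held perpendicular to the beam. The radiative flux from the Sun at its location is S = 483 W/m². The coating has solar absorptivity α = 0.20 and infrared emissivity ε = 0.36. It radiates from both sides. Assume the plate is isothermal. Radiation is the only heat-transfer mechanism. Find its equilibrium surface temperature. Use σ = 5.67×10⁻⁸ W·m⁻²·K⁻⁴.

T ≈ 221 K

At equilibrium, absorbed power = emitted power.
Absorbing cross-section = A = 8.390 m²; emitting surface = 2A = 16.78 m² (ratio 2).
αS·A_cross = εσ·A_surf·T⁴  ⇒  T⁴ = αS/(ε·2σ).
T⁴ = 0.200·483/(0.36·2·5.67×10⁻⁸) = 2.366×10⁹ K⁴.
T = (2.366×10⁹)^(1/4).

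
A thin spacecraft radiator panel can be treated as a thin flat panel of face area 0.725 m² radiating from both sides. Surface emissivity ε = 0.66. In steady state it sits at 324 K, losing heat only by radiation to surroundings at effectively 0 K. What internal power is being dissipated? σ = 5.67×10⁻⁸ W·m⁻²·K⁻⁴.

P ≈ 598 W

Steady state: P = εσA T⁴.
A = 2·0.725 = 1.450 m²; T⁴ = (324)⁴ = 1.102×10¹⁰ K⁴.
P = 0.66 × 5.67×10⁻⁸ × 1.450 × 1.102×10¹⁰.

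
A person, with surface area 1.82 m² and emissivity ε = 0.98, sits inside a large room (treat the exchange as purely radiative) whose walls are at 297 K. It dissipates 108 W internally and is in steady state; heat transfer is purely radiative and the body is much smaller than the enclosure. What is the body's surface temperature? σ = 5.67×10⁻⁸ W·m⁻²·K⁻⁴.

T ≈ 307 K

For a small grey body in a large enclosure, net radiated power = εσA(T⁴ − T_w⁴).
Steady state: P = εσA(T⁴ − T_w⁴) with A = 1.82 m².
T⁴ = P/(εσA) + T_w⁴ = 108/(0.98·5.67×10⁻⁸·1.820) + (297)⁴
    = 1.068×10⁹ + 7.781×10⁹ = 8.849×10⁹ K⁴.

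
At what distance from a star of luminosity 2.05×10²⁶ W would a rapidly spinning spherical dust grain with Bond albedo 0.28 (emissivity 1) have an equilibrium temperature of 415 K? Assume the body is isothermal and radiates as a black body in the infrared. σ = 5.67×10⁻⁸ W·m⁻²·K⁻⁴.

d ≈ 4.18×10¹⁰ m

For an isothermal black-emitting sphere, (1−a)S·πr² = σ·4πr²·T⁴ ⇒ S = 4σT⁴/(1−a).
S = 4·5.67×10⁻⁸·(415)⁴/0.720 = 9343 W/m².
Flux falls as S = L/(4πd²), so d = √(L/(4πS)) = √(2.05×10²⁶/(4π·9343)).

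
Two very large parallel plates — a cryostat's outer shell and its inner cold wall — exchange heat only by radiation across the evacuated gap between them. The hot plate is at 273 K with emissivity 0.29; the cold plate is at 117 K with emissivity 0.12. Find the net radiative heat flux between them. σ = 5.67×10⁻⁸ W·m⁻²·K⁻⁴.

q ≈ 28.2 W/m²

For two infinite grey parallel plates, q = σ(T₁⁴ − T₂⁴)/(1/ε₁ + 1/ε₂ − 1).
T₁⁴ − T₂⁴ = 5.555×10⁹ − 1.874×10⁸ = 5.367×10⁹ K⁴.
1/ε₁ + 1/ε₂ − 1 = 3.448 + 8.333 − 1 = 10.78.
q = 5.67×10⁻⁸ × 5.367×10⁹ / 10.78.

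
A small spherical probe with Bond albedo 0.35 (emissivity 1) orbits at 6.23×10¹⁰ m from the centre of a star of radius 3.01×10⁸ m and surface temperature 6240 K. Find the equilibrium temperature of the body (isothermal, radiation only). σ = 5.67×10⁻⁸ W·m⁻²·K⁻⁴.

T ≈ 275 K

The star's surface emits σT_*⁴; at distance d the flux is S = σT_*⁴(R_*/d)².
S = 5.67×10⁻⁸·(6240)⁴·(3.01×10⁸/6.23×10¹⁰)² = 2007 W/m².
For an isothermal sphere T⁴ = (1−a)S/(4σ) = 5.751×10⁹ K⁴.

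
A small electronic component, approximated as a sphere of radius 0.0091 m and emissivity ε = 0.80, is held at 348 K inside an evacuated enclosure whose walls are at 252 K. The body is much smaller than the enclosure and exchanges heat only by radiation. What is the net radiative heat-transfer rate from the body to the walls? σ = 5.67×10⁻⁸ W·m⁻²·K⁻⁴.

P_net ≈ 0.502 W

For a small grey body in a large enclosure: P_net = εσA(T_body⁴ − T_wall⁴).
A = 4πr² = 0.001041 m²; T_body⁴ − T_wall⁴ = 1.467×10¹⁰ − 4.033×10⁹ = 1.063×10¹⁰ K⁴.
|P_net| = 0.80·5.67×10⁻⁸·0.001041·1.063×10¹⁰.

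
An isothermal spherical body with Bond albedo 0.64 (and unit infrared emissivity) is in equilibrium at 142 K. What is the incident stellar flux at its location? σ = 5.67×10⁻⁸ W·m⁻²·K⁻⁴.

(1−a)S·πr² = σ·4πr²·T⁴ ⇒ S = 4σT⁴/(1−a).
S = 4·5.67×10⁻⁸·4.066×10⁸/0.360.

S ≈ 256 W/m²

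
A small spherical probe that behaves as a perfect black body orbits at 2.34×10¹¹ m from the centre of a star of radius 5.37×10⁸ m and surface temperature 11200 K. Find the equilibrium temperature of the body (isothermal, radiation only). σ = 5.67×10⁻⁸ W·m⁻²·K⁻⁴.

T ≈ 379 K

The star's surface emits σT_*⁴; at distance d the flux is S = σT_*⁴(R_*/d)².
S = 5.67×10⁻⁸·(11200)⁴·(5.37×10⁸/2.34×10¹¹)² = 4699 W/m².
For an isothermal sphere T⁴ = (1−a)S/(4σ) = 2.072×10¹⁰ K⁴.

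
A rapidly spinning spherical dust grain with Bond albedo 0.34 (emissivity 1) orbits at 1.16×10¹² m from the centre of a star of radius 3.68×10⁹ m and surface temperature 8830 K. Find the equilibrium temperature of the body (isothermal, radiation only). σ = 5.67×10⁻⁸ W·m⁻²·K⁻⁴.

The star's surface emits σT_*⁴; at distance d the flux is S = σT_*⁴(R_*/d)².
S = 5.67×10⁻⁸·(8830)⁴·(3.68×10⁹/1.16×10¹²)² = 3469 W/m².
For an isothermal sphere T⁴ = (1−a)S/(4σ) = 1.010×10¹⁰ K⁴.

T ≈ 317 K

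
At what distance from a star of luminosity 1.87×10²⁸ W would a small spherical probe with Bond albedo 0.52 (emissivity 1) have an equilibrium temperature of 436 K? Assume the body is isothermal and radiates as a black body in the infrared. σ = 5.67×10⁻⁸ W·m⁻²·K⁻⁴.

For an isothermal black-emitting sphere, (1−a)S·πr² = σ·4πr²·T⁴ ⇒ S = 4σT⁴/(1−a).
S = 4·5.67×10⁻⁸·(436)⁴/0.480 = 17070 W/m².
Flux falls as S = L/(4πd²), so d = √(L/(4πS)) = √(1.87×10²⁸/(4π·17070)).

d ≈ 2.95×10¹¹ m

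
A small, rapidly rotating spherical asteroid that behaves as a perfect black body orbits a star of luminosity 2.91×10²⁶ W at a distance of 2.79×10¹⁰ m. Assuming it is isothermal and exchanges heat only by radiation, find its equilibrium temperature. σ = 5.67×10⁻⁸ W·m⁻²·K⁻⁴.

T ≈ 602 K

First find the stellar flux at distance d: S = L/(4πd²) = 2.91×10²⁶/(4π·(2.79×10¹⁰)²) = 29750 W/m².
For an isothermal sphere, absorbed (1−a)S·πr² = emitted σ·4πr²·T⁴, so T⁴ = (1−a)S/(4σ).
T⁴ = 1.00·29750/(4·5.67×10⁻⁸) = 1.312×10¹¹ K⁴.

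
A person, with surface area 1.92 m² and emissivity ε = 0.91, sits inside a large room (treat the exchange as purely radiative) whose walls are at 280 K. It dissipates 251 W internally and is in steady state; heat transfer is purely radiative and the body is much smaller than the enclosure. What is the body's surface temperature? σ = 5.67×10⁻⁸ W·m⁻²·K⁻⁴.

For a small grey body in a large enclosure, net radiated power = εσA(T⁴ − T_w⁴).
Steady state: P = εσA(T⁴ − T_w⁴) with A = 1.92 m².
T⁴ = P/(εσA) + T_w⁴ = 251/(0.91·5.67×10⁻⁸·1.920) + (280)⁴
    = 2.534×10⁹ + 6.147×10⁹ = 8.680×10⁹ K⁴.

T ≈ 305 K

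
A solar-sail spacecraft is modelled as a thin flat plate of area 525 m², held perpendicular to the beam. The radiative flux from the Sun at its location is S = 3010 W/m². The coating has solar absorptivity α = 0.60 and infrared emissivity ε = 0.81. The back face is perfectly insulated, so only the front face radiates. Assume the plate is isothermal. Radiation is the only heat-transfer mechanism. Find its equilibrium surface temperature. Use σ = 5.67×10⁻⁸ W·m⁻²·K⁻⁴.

T ≈ 445 K

At equilibrium, absorbed power = emitted power.
Absorbing cross-section = A = 525.0 m²; emitting surface = A = 525.0 m² (ratio 1).
αS·A_cross = εσ·A_surf·T⁴  ⇒  T⁴ = αS/(ε·1σ).
T⁴ = 0.600·3010/(0.81·1·5.67×10⁻⁸) = 3.932×10¹⁰ K⁴.
T = (3.932×10¹⁰)^(1/4).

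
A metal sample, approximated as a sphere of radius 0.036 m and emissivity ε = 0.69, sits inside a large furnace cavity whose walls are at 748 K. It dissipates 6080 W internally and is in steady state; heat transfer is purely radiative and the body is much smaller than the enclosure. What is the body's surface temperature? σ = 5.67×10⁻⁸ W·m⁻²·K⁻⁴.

For a small grey body in a large enclosure, net radiated power = εσA(T⁴ − T_w⁴).
Steady state: P = εσA(T⁴ − T_w⁴) with A = 4πr² = 0.01629 m².
T⁴ = P/(εσA) + T_w⁴ = 6080/(0.69·5.67×10⁻⁸·0.01629) + (748)⁴
    = 9.542×10¹² + 3.130×10¹¹ = 9.855×10¹² K⁴.

T ≈ 1770 K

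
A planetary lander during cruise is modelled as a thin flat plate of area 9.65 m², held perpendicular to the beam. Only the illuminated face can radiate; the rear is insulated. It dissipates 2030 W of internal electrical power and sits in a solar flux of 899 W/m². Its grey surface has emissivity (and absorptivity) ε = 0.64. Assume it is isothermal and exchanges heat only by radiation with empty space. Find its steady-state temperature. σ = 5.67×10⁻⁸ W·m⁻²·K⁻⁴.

At steady state, absorbed solar power + internal power = radiated power.
Absorbed: α·S·A_cross = 0.64·899·9.650 = 5552 W (cross-section A).
Total input = 5552 + 2030 = 7582 W.
Radiated: εσ·A_surf·T⁴ with A_surf = A = 9.650 m².
T⁴ = 7582/(0.64·5.67×10⁻⁸·9.650) = 2.165×10¹⁰ K⁴.

T ≈ 384 K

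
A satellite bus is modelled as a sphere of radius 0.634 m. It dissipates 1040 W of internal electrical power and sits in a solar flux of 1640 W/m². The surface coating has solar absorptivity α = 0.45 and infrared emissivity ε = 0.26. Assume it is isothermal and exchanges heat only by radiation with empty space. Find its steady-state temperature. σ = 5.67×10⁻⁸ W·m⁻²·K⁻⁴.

T ≈ 403 K

At steady state, absorbed solar power + internal power = radiated power.
Absorbed: α·S·A_cross = 0.45·1640·1.263 = 931.9 W (cross-section πr²).
Total input = 931.9 + 1040 = 1972 W.
Radiated: εσ·A_surf·T⁴ with A_surf = 4πr² = 5.051 m².
T⁴ = 1972/(0.26·5.67×10⁻⁸·5.051) = 2.648×10¹⁰ K⁴.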